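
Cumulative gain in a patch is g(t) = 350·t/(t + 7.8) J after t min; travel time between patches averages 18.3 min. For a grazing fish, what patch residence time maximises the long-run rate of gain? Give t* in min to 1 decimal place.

By the marginal value theorem, leave when the instantaneous gain rate g'(t) equals the habitat-wide average g(t)/(T + t).
g'(t) = 350·7.8/(t + 7.8)². Setting 350·7.8/(t+7.8)² = 350t/[(t+7.8)(18.3+t)] gives 7.8(18.3+t) = t(t+7.8), so t² = 7.8×18.3 = 142.7.
t* = √142.7 = 11.95 min.

11.9 min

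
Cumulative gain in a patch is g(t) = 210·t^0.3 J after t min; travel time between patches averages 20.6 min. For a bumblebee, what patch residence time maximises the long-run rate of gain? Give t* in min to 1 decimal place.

Maximise g(t)/(T+t): set derivative to zero → g'(t)(T+t) = g(t).
g'(t) = 0.3·210·t^-0.7. Setting 0.3·210·t^-0.7 = 210·t^0.3/(20.6+t) gives 0.3(20.6+t) = t, so 0.70·t = 0.3×20.6.
t* = 0.3×20.6/0.70 = 8.829 min.

8.8 min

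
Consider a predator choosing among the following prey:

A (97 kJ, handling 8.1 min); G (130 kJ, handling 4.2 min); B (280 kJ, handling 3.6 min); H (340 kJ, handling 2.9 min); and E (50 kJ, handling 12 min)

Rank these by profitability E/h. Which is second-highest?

B

In descending order of E/h:
H: 340/2.9 = 117 kJ/min
B: 280/3.6 = 77.8 kJ/min
G: 130/4.2 = 31 kJ/min
A: 97/8.1 = 12 kJ/min
E: 50/12 = 4.17 kJ/min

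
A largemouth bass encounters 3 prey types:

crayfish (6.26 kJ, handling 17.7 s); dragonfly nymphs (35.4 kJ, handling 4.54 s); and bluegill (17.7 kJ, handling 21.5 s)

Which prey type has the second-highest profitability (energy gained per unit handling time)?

bluegill

Profitability E/h (kJ/s): crayfish = 6.26/17.7 = 0.354, dragonfly nymphs = 35.4/4.54 = 7.8, bluegill = 17.7/21.5 = 0.823.
Ranked: dragonfly nymphs > bluegill > crayfish.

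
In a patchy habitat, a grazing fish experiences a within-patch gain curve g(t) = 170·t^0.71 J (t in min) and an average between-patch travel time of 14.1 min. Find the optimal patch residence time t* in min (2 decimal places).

34.52 min

Optimal t* satisfies g'(t*) = g(t*)/(T + t*).
g'(t) = 0.71·170·t^-0.29. Setting 0.71·170·t^-0.29 = 170·t^0.71/(14.1+t) gives 0.71(14.1+t) = t, so 0.29·t = 0.71×14.1.
t* = 0.71×14.1/0.29 = 34.52 min.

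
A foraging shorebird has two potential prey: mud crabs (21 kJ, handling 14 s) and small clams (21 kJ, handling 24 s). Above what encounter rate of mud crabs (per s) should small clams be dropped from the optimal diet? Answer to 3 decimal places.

Drop small clams once their profitability E₂/h₂ falls below the rate achievable on mud crabs alone: E₂/h₂ = λE₁/(1 + λh₁).
Solve for λ: λE₁h₂ = E₂(1 + λh₁) → λ(E₁h₂ − E₂h₁) = E₂ → λ = E₂/(E₁h₂ − E₂h₁).
λ = 21/(21×24 − 21×14) = 21/210 = 0.1 per s.

0.100 per s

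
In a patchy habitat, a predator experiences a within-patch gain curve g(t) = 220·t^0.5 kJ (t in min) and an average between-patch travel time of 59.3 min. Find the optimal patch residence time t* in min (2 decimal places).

59.30 min

By the marginal value theorem, leave when the instantaneous gain rate g'(t) equals the habitat-wide average g(t)/(T + t).
g'(t) = 0.5·220·t^-0.5. Setting 0.5·220·t^-0.5 = 220·t^0.5/(59.3+t) gives 0.5(59.3+t) = t, so 0.50·t = 0.5×59.3.
t* = 0.5×59.3/0.50 = 59.3 min.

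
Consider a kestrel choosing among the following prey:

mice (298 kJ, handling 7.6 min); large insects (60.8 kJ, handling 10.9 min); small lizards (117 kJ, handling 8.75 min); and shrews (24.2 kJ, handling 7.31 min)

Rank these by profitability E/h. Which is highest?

mice

Profitability E/h (kJ/min): mice = 298/7.6 = 39.2, large insects = 60.8/10.9 = 5.58, small lizards = 117/8.75 = 13.4, shrews = 24.2/7.31 = 3.31.
Ranked: mice > small lizards > large insects > shrews.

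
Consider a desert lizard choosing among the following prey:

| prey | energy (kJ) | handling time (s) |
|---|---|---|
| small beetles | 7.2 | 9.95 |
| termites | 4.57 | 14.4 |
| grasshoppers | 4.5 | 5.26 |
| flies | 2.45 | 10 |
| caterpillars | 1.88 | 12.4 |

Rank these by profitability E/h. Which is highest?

grasshoppers

In descending order of E/h:
grasshoppers: 4.5/5.26 = 0.856 kJ/s
small beetles: 7.2/9.95 = 0.724 kJ/s
termites: 4.57/14.4 = 0.317 kJ/s
flies: 2.45/10 = 0.245 kJ/s
caterpillars: 1.88/12.4 = 0.152 kJ/s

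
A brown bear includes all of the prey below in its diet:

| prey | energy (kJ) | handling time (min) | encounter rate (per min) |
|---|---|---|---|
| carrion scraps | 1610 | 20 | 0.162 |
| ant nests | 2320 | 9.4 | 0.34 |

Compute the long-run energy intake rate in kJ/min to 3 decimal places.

141.154 kJ/min

Energy encountered per unit search time: 0.162×1610 + 0.34×2320 = 1050 kJ/min.
Handling time per unit search time: 0.162×20 + 0.34×9.4 = 6.436.
Rate = 1050/(1 + 6.436) = 141.2 kJ/min.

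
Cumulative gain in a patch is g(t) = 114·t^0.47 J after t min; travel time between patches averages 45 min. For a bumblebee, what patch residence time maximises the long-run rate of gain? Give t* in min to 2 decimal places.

By the marginal value theorem, leave when the instantaneous gain rate g'(t) equals the habitat-wide average g(t)/(T + t).
g'(t) = 0.47·114·t^-0.53. Setting 0.47·114·t^-0.53 = 114·t^0.47/(45+t) gives 0.47(45+t) = t, so 0.53·t = 0.47×45.
t* = 0.47×45/0.53 = 39.91 min.

39.91 min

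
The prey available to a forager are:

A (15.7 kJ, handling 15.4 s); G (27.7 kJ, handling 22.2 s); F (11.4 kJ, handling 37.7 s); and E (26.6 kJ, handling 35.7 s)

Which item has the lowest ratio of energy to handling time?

F

Profitability E/h (kJ/s): A = 15.7/15.4 = 1.02, G = 27.7/22.2 = 1.25, F = 11.4/37.7 = 0.302, E = 26.6/35.7 = 0.745.
Ranked: G > A > E > F.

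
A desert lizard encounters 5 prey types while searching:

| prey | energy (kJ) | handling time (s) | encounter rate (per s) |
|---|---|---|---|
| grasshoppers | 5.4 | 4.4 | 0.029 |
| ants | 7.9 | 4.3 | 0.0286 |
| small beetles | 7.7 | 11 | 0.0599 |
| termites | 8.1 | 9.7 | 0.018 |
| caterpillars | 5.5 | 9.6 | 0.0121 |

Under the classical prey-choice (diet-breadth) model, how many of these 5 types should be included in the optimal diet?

5

Profitabilities (E/h, kJ/s): ants 1.84, grasshoppers 1.23, termites 0.835, small beetles 0.7, caterpillars 0.573. Add prey in this order while the next type's profitability exceeds the intake rate on those already taken.
Rate on top 1: 0.2012. grasshoppers: 1.23 > 0.2012 → include.
Rate on top 2: 0.3059. termites: 0.835 > 0.3059 → include.
Rate on top 3: 0.3707. small beetles: 0.7 > 0.3707 → include.
Rate on top 4: 0.4748. caterpillars: 0.573 > 0.4748 → include.
Optimal diet: ants, grasshoppers, termites, small beetles, caterpillars — 5 of 5 types.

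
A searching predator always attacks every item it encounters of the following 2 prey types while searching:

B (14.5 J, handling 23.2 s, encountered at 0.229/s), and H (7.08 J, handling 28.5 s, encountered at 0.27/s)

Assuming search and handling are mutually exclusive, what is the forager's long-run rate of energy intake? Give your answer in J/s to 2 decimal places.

Energy encountered per unit search time: 0.229×14.5 + 0.27×7.08 = 5.232 J/s.
Handling time per unit search time: 0.229×23.2 + 0.27×28.5 = 13.01.
Rate = 5.232/(1 + 13.01) = 0.3735 J/s.

0.37 J/s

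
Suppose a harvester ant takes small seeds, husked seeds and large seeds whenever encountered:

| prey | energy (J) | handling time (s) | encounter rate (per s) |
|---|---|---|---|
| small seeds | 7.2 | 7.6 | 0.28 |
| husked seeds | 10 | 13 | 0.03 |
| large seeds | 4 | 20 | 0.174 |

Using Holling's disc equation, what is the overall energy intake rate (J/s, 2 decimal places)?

R = (0.28×7.2 + 0.03×10 + 0.174×4) / (1 + 0.28×7.6 + 0.03×13 + 0.174×20) = 3.012/6.998 = 0.4304 J/s.

0.43 J/s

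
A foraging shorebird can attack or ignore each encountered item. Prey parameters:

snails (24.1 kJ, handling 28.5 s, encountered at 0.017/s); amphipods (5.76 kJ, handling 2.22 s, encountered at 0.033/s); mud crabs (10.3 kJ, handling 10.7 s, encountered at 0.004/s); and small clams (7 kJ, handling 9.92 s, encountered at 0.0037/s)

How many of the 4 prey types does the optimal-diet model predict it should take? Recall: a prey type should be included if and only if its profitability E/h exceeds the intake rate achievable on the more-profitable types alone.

4

E/h in descending order: amphipods 2.59, mud crabs 0.963, snails 0.846, small clams 0.706 kJ/s. The optimal diet is the largest prefix of this list for which every included type satisfies E_i/h_i > R on the types above it.
Rate on top 1: 0.1771. mud crabs: 0.963 > 0.1771 → include.
Rate on top 2: 0.2072. snails: 0.846 > 0.2072 → include.
Rate on top 3: 0.4005. small clams: 0.706 > 0.4005 → include.
Optimal diet: amphipods, mud crabs, snails, small clams — 4 of 4 types.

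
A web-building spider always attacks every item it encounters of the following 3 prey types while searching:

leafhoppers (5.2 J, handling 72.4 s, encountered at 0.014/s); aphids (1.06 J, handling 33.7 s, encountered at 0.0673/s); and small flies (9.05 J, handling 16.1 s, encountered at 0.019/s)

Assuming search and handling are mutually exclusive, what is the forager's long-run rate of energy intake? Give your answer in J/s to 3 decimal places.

R = Σλ_iE_i / (1 + Σλ_ih_i)
Numerator: 0.014×5.2 + 0.0673×1.06 + 0.019×9.05 = 0.3161
Denominator: 1 + 0.014×72.4 + 0.0673×33.7 + 0.019×16.1 = 4.588
R = 0.3161/4.588 = 0.0689 J/s

0.069 J/s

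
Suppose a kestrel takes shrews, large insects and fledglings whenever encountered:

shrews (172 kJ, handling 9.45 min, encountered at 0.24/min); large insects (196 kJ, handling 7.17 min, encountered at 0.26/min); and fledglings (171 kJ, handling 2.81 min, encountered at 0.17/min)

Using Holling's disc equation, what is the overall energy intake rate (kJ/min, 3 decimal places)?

Energy encountered per unit search time: 0.24×172 + 0.26×196 + 0.17×171 = 121.3 kJ/min.
Handling time per unit search time: 0.24×9.45 + 0.26×7.17 + 0.17×2.81 = 4.61.
Rate = 121.3/(1 + 4.61) = 21.62 kJ/min.

21.624 kJ/min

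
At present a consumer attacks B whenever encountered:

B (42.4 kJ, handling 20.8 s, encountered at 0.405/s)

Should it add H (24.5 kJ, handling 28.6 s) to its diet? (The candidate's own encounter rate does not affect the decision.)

On B alone, R = ΣλE/(1+Σλh) = 17.17/9.424 = 1.822 kJ/s.
Profitability of H: 24.5/28.6 = 0.8566 kJ/s.
Since 0.8566 < R, time spent handling H is better spent searching.

No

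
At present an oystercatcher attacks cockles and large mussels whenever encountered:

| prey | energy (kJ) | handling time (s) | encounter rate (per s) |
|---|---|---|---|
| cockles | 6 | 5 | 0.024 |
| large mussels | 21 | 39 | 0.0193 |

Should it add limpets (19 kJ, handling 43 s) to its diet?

On cockles and large mussels alone, R = ΣλE/(1+Σλh) = 0.5493/1.873 = 0.2933 kJ/s.
Profitability of limpets: 19/43 = 0.4419 kJ/s.
0.4419 > 0.2933, so adding limpets raises the average — include it.

Yes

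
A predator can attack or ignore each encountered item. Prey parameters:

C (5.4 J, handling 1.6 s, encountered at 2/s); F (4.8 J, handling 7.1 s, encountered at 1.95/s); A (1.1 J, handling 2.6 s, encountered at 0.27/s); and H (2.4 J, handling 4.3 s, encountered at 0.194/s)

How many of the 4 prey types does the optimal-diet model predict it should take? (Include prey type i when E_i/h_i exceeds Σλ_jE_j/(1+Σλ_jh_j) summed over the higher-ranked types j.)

E/h in descending order: C 3.38, F 0.676, H 0.558, A 0.423 J/s. The optimal diet is the largest prefix of this list for which every included type satisfies E_i/h_i > R on the types above it.
Rate on top 1: 2.571. F: 0.676 < 2.571 → exclude; stop.
Optimal diet: C — 1 of 4 types.

1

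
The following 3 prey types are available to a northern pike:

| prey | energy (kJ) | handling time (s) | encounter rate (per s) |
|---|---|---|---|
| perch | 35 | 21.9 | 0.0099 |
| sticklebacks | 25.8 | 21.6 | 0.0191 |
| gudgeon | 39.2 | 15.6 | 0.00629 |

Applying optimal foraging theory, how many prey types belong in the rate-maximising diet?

Profitabilities (E/h, kJ/s): gudgeon 2.51, perch 1.6, sticklebacks 1.19. Add prey in this order while the next type's profitability exceeds the intake rate on those already taken.
Rate on top 1: 0.2245. perch: 1.6 > 0.2245 → include.
Rate on top 2: 0.451. sticklebacks: 1.19 > 0.451 → include.
Optimal diet: gudgeon, perch, sticklebacks — 3 of 3 types.

3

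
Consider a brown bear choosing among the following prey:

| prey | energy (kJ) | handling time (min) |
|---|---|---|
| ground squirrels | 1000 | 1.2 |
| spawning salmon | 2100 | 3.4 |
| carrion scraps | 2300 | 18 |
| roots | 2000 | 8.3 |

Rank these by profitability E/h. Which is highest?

ground squirrels

In descending order of E/h:
ground squirrels: 1000/1.2 = 833 kJ/min
spawning salmon: 2100/3.4 = 618 kJ/min
roots: 2000/8.3 = 241 kJ/min
carrion scraps: 2300/18 = 128 kJ/min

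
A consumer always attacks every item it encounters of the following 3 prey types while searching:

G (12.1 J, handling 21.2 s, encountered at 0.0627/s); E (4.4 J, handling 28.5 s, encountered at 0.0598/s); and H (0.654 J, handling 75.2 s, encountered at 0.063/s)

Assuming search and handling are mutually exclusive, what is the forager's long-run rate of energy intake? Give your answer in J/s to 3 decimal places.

0.121 J/s

Energy encountered per unit search time: 0.0627×12.1 + 0.0598×4.4 + 0.063×0.654 = 1.063 J/s.
Handling time per unit search time: 0.0627×21.2 + 0.0598×28.5 + 0.063×75.2 = 7.771.
Rate = 1.063/(1 + 7.771) = 0.1212 J/s.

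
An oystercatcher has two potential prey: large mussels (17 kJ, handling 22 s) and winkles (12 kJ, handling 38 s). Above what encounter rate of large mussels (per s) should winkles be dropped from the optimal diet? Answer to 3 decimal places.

At the threshold, the rate on large mussels alone equals the profitability of winkles: λ·17/(1 + λ·22) = 12/38 = 0.3158.
Rearranging, λ(17 − 0.3158×22) = 0.3158, so λ = 0.3158/10.05 = 0.03141 per s.

0.031 per s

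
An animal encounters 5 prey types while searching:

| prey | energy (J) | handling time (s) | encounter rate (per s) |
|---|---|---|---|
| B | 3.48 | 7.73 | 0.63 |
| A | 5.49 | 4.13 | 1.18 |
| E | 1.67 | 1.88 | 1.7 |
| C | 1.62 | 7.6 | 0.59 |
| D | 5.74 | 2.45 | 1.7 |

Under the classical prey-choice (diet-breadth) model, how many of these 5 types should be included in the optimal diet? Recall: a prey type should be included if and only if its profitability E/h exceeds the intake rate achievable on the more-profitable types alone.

1

Rank by E/h (J/s): D 2.34, A 1.33, E 0.888, B 0.45, C 0.213. Include each in turn until the next type's E/h falls below the running intake rate.
Rate on top 1: 1.889. A: 1.33 < 1.889 → exclude; stop.
Optimal diet: D — 1 of 5 types.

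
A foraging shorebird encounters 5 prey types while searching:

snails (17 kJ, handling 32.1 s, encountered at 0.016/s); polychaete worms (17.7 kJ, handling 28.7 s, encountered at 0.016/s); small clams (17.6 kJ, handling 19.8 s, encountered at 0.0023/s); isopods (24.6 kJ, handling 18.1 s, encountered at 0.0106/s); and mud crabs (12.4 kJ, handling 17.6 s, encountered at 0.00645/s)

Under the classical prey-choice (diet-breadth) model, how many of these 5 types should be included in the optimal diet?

5

Rank by E/h (kJ/s): isopods 1.36, small clams 0.889, mud crabs 0.705, polychaete worms 0.617, snails 0.53. Include each in turn until the next type's E/h falls below the running intake rate.
Rate on top 1: 0.2188. small clams: 0.889 > 0.2188 → include.
Rate on top 2: 0.2434. mud crabs: 0.705 > 0.2434 → include.
Rate on top 3: 0.2822. polychaete worms: 0.617 > 0.2822 → include.
Rate on top 4: 0.3671. snails: 0.53 > 0.3671 → include.
Optimal diet: isopods, small clams, mud crabs, polychaete worms, snails — 5 of 5 types.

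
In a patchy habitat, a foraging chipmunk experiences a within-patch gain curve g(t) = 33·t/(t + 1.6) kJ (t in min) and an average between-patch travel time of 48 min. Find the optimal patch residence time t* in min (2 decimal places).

By the marginal value theorem, leave when the instantaneous gain rate g'(t) equals the habitat-wide average g(t)/(T + t).
g'(t) = 33·1.6/(t + 1.6)². Setting 33·1.6/(t+1.6)² = 33t/[(t+1.6)(48+t)] gives 1.6(48+t) = t(t+1.6), so t² = 1.6×48 = 76.8.
t* = √76.8 = 8.764 min.

8.76 min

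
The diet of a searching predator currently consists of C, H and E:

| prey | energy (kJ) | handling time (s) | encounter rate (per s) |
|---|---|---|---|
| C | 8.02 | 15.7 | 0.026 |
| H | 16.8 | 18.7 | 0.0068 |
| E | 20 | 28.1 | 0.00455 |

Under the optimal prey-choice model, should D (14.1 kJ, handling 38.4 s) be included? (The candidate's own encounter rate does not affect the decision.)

Yes

On C, H and E alone, R = ΣλE/(1+Σλh) = 0.4138/1.663 = 0.2488 kJ/s.
D: E/h = 14.1/38.4 = 0.3672 kJ/s.
Since 0.3672 > R, including D increases the long-run rate.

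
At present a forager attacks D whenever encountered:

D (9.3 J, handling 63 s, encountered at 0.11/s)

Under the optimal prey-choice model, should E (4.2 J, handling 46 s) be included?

No

On D alone, R = ΣλE/(1+Σλh) = 1.023/7.93 = 0.129 J/s.
E: E/h = 4.2/46 = 0.0913 J/s.
0.0913 < 0.129, so adding E would lower the average — exclude it.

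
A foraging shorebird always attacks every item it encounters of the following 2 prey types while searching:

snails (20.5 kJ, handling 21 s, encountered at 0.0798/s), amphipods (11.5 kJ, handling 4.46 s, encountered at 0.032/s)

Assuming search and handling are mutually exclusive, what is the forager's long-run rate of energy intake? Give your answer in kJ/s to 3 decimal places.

R = (0.0798×20.5 + 0.032×11.5) / (1 + 0.0798×21 + 0.032×4.46) = 2.004/2.819 = 0.711 kJ/s.

0.711 kJ/s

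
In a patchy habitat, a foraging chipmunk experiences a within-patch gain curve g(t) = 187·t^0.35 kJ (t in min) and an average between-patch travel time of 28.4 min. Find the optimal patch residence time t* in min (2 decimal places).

By the marginal value theorem, leave when the instantaneous gain rate g'(t) equals the habitat-wide average g(t)/(T + t).
g'(t) = 0.35·187·t^-0.65. Setting 0.35·187·t^-0.65 = 187·t^0.35/(28.4+t) gives 0.35(28.4+t) = t, so 0.65·t = 0.35×28.4.
t* = 0.35×28.4/0.65 = 15.29 min.

15.29 min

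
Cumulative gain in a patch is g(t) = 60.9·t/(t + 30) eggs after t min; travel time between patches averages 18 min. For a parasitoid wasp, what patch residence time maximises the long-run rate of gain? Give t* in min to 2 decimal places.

23.24 min

By the marginal value theorem, leave when the instantaneous gain rate g'(t) equals the habitat-wide average g(t)/(T + t).
g'(t) = 60.9·30/(t + 30)². Setting 60.9·30/(t+30)² = 60.9t/[(t+30)(18+t)] gives 30(18+t) = t(t+30), so t² = 30×18 = 540.
t* = √540 = 23.24 min.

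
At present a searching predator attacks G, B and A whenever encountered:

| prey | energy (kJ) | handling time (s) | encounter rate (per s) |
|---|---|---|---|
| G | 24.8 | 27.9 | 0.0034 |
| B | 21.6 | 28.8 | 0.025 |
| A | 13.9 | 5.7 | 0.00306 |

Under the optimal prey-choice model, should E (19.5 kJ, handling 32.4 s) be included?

On G, B and A alone, R = ΣλE/(1+Σλh) = 0.6669/1.832 = 0.3639 kJ/s.
E: E/h = 19.5/32.4 = 0.6019 kJ/s.
0.6019 > 0.3639, so adding E raises the average — include it.

Yes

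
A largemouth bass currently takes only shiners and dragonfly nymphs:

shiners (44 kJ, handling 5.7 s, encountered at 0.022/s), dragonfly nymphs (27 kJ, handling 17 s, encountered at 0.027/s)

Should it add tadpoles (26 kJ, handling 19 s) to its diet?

Current rate: (0.022×44 + 0.027×27)/(1 + 0.022×5.7 + 0.027×17) = 1.071 kJ/s.
Profitability of tadpoles: 26/19 = 1.368 kJ/s.
1.368 > 1.071, so adding tadpoles raises the average — include it.

Yes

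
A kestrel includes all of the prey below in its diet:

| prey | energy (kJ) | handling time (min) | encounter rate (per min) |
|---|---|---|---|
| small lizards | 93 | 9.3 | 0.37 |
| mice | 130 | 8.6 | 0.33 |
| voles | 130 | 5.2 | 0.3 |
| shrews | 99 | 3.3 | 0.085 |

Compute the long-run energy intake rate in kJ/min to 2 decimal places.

13.68 kJ/min

R = (0.37×93 + 0.33×130 + 0.3×130 + 0.085×99) / (1 + 0.37×9.3 + 0.33×8.6 + 0.3×5.2 + 0.085×3.3) = 124.7/9.12 = 13.68 kJ/min.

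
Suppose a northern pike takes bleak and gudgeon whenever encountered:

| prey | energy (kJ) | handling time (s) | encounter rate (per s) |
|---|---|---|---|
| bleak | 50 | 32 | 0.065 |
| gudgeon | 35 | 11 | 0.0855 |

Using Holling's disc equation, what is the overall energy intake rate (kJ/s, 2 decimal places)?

1.55 kJ/s

R = (0.065×50 + 0.0855×35) / (1 + 0.065×32 + 0.0855×11) = 6.242/4.021 = 1.553 kJ/s.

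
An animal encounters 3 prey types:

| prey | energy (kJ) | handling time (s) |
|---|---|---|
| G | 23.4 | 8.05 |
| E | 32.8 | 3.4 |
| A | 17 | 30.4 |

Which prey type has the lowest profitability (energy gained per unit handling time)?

Profitability E/h (kJ/s): G = 23.4/8.05 = 2.91, E = 32.8/3.4 = 9.65, A = 17/30.4 = 0.559.
Ranked: E > G > A.

A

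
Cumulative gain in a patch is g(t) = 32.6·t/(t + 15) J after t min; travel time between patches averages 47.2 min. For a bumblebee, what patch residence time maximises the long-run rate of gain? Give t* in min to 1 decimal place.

26.6 min

By the marginal value theorem, leave when the instantaneous gain rate g'(t) equals the habitat-wide average g(t)/(T + t).
g'(t) = 32.6·15/(t + 15)². Setting 32.6·15/(t+15)² = 32.6t/[(t+15)(47.2+t)] gives 15(47.2+t) = t(t+15), so t² = 15×47.2 = 708.
t* = √708 = 26.61 min.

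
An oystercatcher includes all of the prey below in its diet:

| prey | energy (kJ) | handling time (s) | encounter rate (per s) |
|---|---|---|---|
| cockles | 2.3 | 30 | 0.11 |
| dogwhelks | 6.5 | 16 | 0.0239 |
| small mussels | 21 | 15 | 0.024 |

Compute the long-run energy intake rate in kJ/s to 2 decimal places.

R = Σλ_iE_i / (1 + Σλ_ih_i)
Numerator: 0.11×2.3 + 0.0239×6.5 + 0.024×21 = 0.9123
Denominator: 1 + 0.11×30 + 0.0239×16 + 0.024×15 = 5.042
R = 0.9123/5.042 = 0.1809 kJ/s

0.18 kJ/s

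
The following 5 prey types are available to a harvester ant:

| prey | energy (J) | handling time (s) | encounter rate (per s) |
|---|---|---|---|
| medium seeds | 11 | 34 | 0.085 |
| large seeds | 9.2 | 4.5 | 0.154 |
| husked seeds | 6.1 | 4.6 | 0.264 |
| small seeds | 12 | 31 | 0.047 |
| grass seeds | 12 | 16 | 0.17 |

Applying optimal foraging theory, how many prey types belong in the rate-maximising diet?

E/h in descending order: large seeds 2.04, husked seeds 1.33, grass seeds 0.75, small seeds 0.387, medium seeds 0.324 J/s. The optimal diet is the largest prefix of this list for which every included type satisfies E_i/h_i > R on the types above it.
Rate on top 1: 0.8369. husked seeds: 1.33 > 0.8369 → include.
Rate on top 2: 1.041. grass seeds: 0.75 < 1.041 → exclude; stop.
Optimal diet: large seeds, husked seeds — 2 of 5 types.

2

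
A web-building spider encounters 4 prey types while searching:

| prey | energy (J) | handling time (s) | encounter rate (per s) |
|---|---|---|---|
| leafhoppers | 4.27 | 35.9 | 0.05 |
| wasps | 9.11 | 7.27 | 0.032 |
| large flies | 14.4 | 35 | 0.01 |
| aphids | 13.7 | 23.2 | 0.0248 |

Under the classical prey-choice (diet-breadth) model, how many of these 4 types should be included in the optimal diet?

3

Profitabilities (E/h, J/s): wasps 1.25, aphids 0.591, large flies 0.411, leafhoppers 0.119. Add prey in this order while the next type's profitability exceeds the intake rate on those already taken.
Rate on top 1: 0.2365. aphids: 0.591 > 0.2365 → include.
Rate on top 2: 0.3492. large flies: 0.411 > 0.3492 → include.
Rate on top 3: 0.3593. leafhoppers: 0.119 < 0.3593 → exclude; stop.
Optimal diet: wasps, aphids, large flies — 3 of 4 types.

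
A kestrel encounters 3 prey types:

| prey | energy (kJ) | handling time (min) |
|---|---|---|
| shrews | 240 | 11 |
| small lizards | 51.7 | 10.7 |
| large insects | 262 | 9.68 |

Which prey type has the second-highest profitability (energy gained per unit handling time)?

shrews

In descending order of E/h:
large insects: 262/9.68 = 27.1 kJ/min
shrews: 240/11 = 21.8 kJ/min
small lizards: 51.7/10.7 = 4.83 kJ/min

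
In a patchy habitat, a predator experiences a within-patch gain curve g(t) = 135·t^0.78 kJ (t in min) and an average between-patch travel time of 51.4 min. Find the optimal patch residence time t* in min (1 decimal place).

182.2 min

By the marginal value theorem, leave when the instantaneous gain rate g'(t) equals the habitat-wide average g(t)/(T + t).
g'(t) = 0.78·135·t^-0.22. Setting 0.78·135·t^-0.22 = 135·t^0.78/(51.4+t) gives 0.78(51.4+t) = t, so 0.22·t = 0.78×51.4.
t* = 0.78×51.4/0.22 = 182.2 min.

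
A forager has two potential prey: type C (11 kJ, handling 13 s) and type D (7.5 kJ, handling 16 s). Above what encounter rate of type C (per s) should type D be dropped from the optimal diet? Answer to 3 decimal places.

The zero-one rule: include type D iff E₂/h₂ > λE₁/(1+λh₁). Equality gives the switch point.
λE₁h₂ = E₂ + λE₂h₁ ⇒ λ = E₂/(E₁h₂ − E₂h₁) = 7.5/(176 − 97.5) = 0.09554 per s.

0.096 per s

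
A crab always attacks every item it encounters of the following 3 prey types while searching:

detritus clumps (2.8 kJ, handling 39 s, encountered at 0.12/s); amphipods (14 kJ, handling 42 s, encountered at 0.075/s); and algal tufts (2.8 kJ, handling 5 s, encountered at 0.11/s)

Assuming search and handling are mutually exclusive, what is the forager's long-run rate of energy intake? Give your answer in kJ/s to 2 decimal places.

R = (0.12×2.8 + 0.075×14 + 0.11×2.8) / (1 + 0.12×39 + 0.075×42 + 0.11×5) = 1.694/9.38 = 0.1806 kJ/s.

0.18 kJ/s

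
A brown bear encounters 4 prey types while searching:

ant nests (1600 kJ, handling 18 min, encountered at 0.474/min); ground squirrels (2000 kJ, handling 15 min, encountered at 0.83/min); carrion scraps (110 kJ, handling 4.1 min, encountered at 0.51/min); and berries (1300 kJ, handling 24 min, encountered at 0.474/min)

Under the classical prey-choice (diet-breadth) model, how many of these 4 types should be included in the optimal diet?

Rank by E/h (kJ/min): ground squirrels 133, ant nests 88.9, berries 54.2, carrion scraps 26.8. Include each in turn until the next type's E/h falls below the running intake rate.
Rate on top 1: 123.4. ant nests: 88.9 < 123.4 → exclude; stop.
Optimal diet: ground squirrels — 1 of 4 types.

1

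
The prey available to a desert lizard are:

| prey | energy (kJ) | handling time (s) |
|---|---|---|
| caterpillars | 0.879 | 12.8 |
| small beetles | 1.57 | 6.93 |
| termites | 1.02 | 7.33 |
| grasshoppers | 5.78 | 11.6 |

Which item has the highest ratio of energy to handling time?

grasshoppers

Profitability E/h (kJ/s): caterpillars = 0.879/12.8 = 0.0687, small beetles = 1.57/6.93 = 0.227, termites = 1.02/7.33 = 0.139, grasshoppers = 5.78/11.6 = 0.498.
Ranked: grasshoppers > small beetles > termites > caterpillars.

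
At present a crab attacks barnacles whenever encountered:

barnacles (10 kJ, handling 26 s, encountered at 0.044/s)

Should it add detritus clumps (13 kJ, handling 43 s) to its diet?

Yes

Current rate: (0.044×10)/(1 + 0.044×26) = 0.2052 kJ/s.
detritus clumps: E/h = 13/43 = 0.3023 kJ/s.
0.3023 > 0.2052, so adding detritus clumps raises the average — include it.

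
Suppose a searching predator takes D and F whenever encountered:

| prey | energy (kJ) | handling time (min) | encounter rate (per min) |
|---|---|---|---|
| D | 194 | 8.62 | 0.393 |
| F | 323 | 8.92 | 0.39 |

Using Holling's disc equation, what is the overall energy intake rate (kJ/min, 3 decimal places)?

25.706 kJ/min

R = (0.393×194 + 0.39×323) / (1 + 0.393×8.62 + 0.39×8.92) = 202.2/7.866 = 25.71 kJ/min.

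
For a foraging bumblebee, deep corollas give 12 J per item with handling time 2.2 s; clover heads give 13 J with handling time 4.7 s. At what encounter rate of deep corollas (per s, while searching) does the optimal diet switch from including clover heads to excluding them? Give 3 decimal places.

Drop clover heads once their profitability E₂/h₂ falls below the rate achievable on deep corollas alone: E₂/h₂ = λE₁/(1 + λh₁).
Solve for λ: λE₁h₂ = E₂(1 + λh₁) → λ(E₁h₂ − E₂h₁) = E₂ → λ = E₂/(E₁h₂ − E₂h₁).
λ = 13/(12×4.7 − 13×2.2) = 13/27.8 = 0.4676 per s.

0.468 per s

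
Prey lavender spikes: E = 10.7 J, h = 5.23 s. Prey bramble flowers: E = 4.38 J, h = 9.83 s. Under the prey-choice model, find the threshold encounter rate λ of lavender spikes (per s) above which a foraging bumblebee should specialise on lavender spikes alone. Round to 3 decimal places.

0.053 per s

The zero-one rule: include bramble flowers iff E₂/h₂ > λE₁/(1+λh₁). Equality gives the switch point.
λE₁h₂ = E₂ + λE₂h₁ ⇒ λ = E₂/(E₁h₂ − E₂h₁) = 4.38/(105.2 − 22.91) = 0.05324 per s.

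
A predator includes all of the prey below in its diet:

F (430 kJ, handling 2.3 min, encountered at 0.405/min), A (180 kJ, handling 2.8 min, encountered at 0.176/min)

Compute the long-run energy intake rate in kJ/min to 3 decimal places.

84.903 kJ/min

R = Σλ_iE_i / (1 + Σλ_ih_i)
Numerator: 0.405×430 + 0.176×180 = 205.8
Denominator: 1 + 0.405×2.3 + 0.176×2.8 = 2.424
R = 205.8/2.424 = 84.9 kJ/min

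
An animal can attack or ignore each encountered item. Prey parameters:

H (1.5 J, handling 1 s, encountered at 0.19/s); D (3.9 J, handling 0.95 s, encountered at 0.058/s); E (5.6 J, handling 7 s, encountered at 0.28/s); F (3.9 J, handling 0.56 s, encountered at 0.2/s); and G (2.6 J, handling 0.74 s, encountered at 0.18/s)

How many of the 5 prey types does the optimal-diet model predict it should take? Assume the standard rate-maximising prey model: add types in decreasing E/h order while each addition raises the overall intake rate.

4

E/h in descending order: F 6.96, D 4.11, G 3.51, H 1.5, E 0.8 J/s. The optimal diet is the largest prefix of this list for which every included type satisfies E_i/h_i > R on the types above it.
Rate on top 1: 0.7014. D: 4.11 > 0.7014 → include.
Rate on top 2: 0.8621. G: 3.51 > 0.8621 → include.
Rate on top 3: 1.134. H: 1.5 > 1.134 → include.
Rate on top 4: 1.18. E: 0.8 < 1.18 → exclude; stop.
Optimal diet: F, D, G, H — 4 of 5 types.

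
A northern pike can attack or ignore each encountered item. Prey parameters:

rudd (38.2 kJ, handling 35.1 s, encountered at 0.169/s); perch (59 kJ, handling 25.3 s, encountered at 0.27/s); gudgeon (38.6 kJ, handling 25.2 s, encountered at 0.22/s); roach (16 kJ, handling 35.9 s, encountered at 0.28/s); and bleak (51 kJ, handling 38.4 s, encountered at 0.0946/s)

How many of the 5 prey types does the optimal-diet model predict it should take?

1

Profitabilities (E/h, kJ/s): perch 2.33, gudgeon 1.53, bleak 1.33, rudd 1.09, roach 0.446. Add prey in this order while the next type's profitability exceeds the intake rate on those already taken.
Rate on top 1: 2.034. gudgeon: 1.53 < 2.034 → exclude; stop.
Optimal diet: perch — 1 of 5 types.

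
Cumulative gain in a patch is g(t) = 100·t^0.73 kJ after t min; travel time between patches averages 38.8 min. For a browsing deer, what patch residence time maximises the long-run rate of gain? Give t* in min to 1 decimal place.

104.9 min

Optimal t* satisfies g'(t*) = g(t*)/(T + t*).
g'(t) = 0.73·100·t^-0.27. Setting 0.73·100·t^-0.27 = 100·t^0.73/(38.8+t) gives 0.73(38.8+t) = t, so 0.27·t = 0.73×38.8.
t* = 0.73×38.8/0.27 = 104.9 min.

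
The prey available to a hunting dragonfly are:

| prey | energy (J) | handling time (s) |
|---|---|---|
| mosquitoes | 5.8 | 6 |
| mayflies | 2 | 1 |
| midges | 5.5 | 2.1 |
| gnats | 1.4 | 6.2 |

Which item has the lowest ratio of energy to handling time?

gnats

Profitability E/h (J/s): mosquitoes = 5.8/6 = 0.967, mayflies = 2/1 = 2, midges = 5.5/2.1 = 2.62, gnats = 1.4/6.2 = 0.226.
Ranked: midges > mayflies > mosquitoes > gnats.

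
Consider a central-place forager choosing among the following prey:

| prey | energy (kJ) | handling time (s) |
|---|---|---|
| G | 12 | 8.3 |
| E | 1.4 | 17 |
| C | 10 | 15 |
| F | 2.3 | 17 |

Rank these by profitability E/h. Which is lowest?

E

Profitability E/h (kJ/s): G = 12/8.3 = 1.45, E = 1.4/17 = 0.0824, C = 10/15 = 0.667, F = 2.3/17 = 0.135.
Ranked: G > C > F > E.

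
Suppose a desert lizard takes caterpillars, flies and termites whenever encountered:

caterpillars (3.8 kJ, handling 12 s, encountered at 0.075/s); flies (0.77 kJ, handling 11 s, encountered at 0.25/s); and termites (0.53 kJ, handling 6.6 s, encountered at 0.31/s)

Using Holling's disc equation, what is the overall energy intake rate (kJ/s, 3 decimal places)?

0.096 kJ/s

R = (0.075×3.8 + 0.25×0.77 + 0.31×0.53) / (1 + 0.075×12 + 0.25×11 + 0.31×6.6) = 0.6418/6.696 = 0.09585 kJ/s.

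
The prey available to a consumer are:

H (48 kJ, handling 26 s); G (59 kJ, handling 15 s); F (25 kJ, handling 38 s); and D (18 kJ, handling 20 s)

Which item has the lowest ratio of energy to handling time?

Profitability E/h (kJ/s): H = 48/26 = 1.85, G = 59/15 = 3.93, F = 25/38 = 0.658, D = 18/20 = 0.9.
Ranked: G > H > D > F.

F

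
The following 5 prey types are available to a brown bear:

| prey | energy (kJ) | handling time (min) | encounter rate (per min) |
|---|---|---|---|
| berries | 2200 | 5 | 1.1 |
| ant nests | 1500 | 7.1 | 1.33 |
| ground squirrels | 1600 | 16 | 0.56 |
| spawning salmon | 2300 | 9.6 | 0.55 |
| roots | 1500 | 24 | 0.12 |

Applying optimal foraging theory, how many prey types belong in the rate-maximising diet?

1

E/h in descending order: berries 440, spawning salmon 240, ant nests 211, ground squirrels 100, roots 62.5 kJ/min. The optimal diet is the largest prefix of this list for which every included type satisfies E_i/h_i > R on the types above it.
Rate on top 1: 372.3. spawning salmon: 240 < 372.3 → exclude; stop.
Optimal diet: berries — 1 of 5 types.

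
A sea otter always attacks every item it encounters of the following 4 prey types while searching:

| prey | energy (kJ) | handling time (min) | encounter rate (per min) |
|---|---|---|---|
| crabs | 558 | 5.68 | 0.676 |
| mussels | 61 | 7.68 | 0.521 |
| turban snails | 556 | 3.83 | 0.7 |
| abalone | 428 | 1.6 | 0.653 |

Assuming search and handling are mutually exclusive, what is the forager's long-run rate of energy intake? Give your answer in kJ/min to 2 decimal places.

R = Σλ_iE_i / (1 + Σλ_ih_i)
Numerator: 0.676×558 + 0.521×61 + 0.7×556 + 0.653×428 = 1078
Denominator: 1 + 0.676×5.68 + 0.521×7.68 + 0.7×3.83 + 0.653×1.6 = 12.57
R = 1078/12.57 = 85.76 kJ/min

85.76 kJ/min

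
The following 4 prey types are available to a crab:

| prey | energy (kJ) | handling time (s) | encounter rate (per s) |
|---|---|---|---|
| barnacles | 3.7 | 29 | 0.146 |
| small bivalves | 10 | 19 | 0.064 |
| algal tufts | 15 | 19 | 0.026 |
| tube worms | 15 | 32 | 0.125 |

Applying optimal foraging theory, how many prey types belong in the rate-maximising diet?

3

Rank by E/h (kJ/s): algal tufts 0.789, small bivalves 0.526, tube worms 0.469, barnacles 0.128. Include each in turn until the next type's E/h falls below the running intake rate.
Rate on top 1: 0.261. small bivalves: 0.526 > 0.261 → include.
Rate on top 2: 0.3801. tube worms: 0.469 > 0.3801 → include.
Rate on top 3: 0.4329. barnacles: 0.128 < 0.4329 → exclude; stop.
Optimal diet: algal tufts, small bivalves, tube worms — 3 of 4 types.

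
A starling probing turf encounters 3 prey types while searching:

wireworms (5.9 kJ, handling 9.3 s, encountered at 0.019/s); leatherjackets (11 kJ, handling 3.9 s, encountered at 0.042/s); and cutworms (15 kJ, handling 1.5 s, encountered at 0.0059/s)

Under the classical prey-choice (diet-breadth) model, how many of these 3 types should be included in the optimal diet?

E/h in descending order: cutworms 10, leatherjackets 2.82, wireworms 0.634 kJ/s. The optimal diet is the largest prefix of this list for which every included type satisfies E_i/h_i > R on the types above it.
Rate on top 1: 0.08772. leatherjackets: 2.82 > 0.08772 → include.
Rate on top 2: 0.4694. wireworms: 0.634 > 0.4694 → include.
Optimal diet: cutworms, leatherjackets, wireworms — 3 of 3 types.

3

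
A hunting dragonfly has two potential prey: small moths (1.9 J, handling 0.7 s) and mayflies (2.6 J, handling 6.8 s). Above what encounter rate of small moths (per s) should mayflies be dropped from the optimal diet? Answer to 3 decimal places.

The zero-one rule: include mayflies iff E₂/h₂ > λE₁/(1+λh₁). Equality gives the switch point.
λE₁h₂ = E₂ + λE₂h₁ ⇒ λ = E₂/(E₁h₂ − E₂h₁) = 2.6/(12.92 − 1.82) = 0.2342 per s.

0.234 per s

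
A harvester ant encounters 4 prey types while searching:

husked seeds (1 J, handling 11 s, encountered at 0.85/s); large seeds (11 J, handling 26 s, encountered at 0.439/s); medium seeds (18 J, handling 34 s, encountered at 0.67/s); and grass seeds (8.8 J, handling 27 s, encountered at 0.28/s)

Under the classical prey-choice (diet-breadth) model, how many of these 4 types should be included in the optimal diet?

1

Rank by E/h (J/s): medium seeds 0.529, large seeds 0.423, grass seeds 0.326, husked seeds 0.0909. Include each in turn until the next type's E/h falls below the running intake rate.
Rate on top 1: 0.5071. large seeds: 0.423 < 0.5071 → exclude; stop.
Optimal diet: medium seeds — 1 of 4 types.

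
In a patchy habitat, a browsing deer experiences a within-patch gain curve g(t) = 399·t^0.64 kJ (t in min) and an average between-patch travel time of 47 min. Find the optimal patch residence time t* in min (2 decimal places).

By the marginal value theorem, leave when the instantaneous gain rate g'(t) equals the habitat-wide average g(t)/(T + t).
g'(t) = 0.64·399·t^-0.36. Setting 0.64·399·t^-0.36 = 399·t^0.64/(47+t) gives 0.64(47+t) = t, so 0.36·t = 0.64×47.
t* = 0.64×47/0.36 = 83.56 min.

83.56 min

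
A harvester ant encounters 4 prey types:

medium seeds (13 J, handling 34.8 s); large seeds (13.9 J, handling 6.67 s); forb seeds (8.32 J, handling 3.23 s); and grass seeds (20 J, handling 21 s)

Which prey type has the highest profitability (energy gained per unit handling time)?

forb seeds

Profitability E/h (J/s): medium seeds = 13/34.8 = 0.374, large seeds = 13.9/6.67 = 2.08, forb seeds = 8.32/3.23 = 2.58, grass seeds = 20/21 = 0.952.
Ranked: forb seeds > large seeds > grass seeds > medium seeds.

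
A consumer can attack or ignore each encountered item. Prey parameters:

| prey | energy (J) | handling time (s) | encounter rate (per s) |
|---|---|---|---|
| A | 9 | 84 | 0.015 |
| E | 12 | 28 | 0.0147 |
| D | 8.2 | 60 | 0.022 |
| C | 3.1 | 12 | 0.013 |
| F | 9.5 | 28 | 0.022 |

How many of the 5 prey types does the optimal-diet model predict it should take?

3

E/h in descending order: E 0.429, F 0.339, C 0.258, D 0.137, A 0.107 J/s. The optimal diet is the largest prefix of this list for which every included type satisfies E_i/h_i > R on the types above it.
Rate on top 1: 0.125. F: 0.339 > 0.125 → include.
Rate on top 2: 0.1901. C: 0.258 > 0.1901 → include.
Rate on top 3: 0.195. D: 0.137 < 0.195 → exclude; stop.
Optimal diet: E, F, C — 3 of 5 types.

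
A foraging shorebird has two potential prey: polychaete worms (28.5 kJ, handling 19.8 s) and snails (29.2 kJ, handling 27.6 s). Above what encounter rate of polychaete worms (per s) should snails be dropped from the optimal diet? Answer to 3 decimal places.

Drop snails once their profitability E₂/h₂ falls below the rate achievable on polychaete worms alone: E₂/h₂ = λE₁/(1 + λh₁).
Solve for λ: λE₁h₂ = E₂(1 + λh₁) → λ(E₁h₂ − E₂h₁) = E₂ → λ = E₂/(E₁h₂ − E₂h₁).
λ = 29.2/(28.5×27.6 − 29.2×19.8) = 29.2/208.4 = 0.1401 per s.

0.140 per s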